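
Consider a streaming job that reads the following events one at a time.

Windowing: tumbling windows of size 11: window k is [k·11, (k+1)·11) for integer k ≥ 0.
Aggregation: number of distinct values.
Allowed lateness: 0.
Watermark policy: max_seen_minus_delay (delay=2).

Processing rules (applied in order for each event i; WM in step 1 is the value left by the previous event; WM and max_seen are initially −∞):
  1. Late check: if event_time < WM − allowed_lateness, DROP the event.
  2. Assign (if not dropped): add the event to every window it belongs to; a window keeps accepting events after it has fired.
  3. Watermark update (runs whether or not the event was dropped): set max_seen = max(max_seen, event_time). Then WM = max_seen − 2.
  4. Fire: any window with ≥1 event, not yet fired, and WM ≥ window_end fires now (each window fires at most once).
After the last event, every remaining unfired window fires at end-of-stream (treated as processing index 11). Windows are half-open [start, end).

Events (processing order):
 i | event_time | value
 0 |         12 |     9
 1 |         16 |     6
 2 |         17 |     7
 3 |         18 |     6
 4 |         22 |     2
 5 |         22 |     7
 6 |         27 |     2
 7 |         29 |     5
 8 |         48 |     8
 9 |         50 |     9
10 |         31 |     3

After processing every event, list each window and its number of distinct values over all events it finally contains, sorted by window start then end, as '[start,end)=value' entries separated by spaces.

i=0 t=12 v=9: → [11,22); WM=10
i=1 t=16 v=6: → [11,22); WM=14
i=2 t=17 v=7: → [11,22); WM=15
i=3 t=18 v=6: → [11,22); WM=16
i=4 t=22 v=2: → [22,33); WM=20
i=5 t=22 v=7: → [22,33); WM=20
i=6 t=27 v=2: → [22,33); WM=25; [11,22) fires=3
i=7 t=29 v=5: → [22,33); WM=27
i=8 t=48 v=8: → [44,55); WM=46; [22,33) fires=3
i=9 t=50 v=9: → [44,55); WM=48
i=10 t=31 v=3: DROP (t<48-0); WM=48

[11,22)=3 [22,33)=3 [44,55)=2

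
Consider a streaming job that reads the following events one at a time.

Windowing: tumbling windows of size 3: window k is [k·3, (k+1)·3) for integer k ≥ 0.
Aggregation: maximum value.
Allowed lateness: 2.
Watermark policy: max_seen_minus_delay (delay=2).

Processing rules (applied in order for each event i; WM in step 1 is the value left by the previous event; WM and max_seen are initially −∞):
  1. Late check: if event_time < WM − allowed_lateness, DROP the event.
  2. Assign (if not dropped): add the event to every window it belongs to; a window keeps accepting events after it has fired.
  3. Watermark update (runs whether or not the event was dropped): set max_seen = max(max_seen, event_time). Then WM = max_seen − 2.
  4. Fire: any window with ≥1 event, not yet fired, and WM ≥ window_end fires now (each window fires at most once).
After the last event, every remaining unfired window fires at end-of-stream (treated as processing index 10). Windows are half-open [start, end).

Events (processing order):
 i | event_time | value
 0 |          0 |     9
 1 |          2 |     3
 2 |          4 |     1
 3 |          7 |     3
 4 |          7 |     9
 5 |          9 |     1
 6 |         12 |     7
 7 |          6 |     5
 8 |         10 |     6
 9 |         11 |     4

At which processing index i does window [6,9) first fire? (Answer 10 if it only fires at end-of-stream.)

6

i=0 t=0 v=9: → [0,3); WM=-2
i=1 t=2 v=3: → [0,3); WM=0
i=2 t=4 v=1: → [3,6); WM=2
i=3 t=7 v=3: → [6,9); WM=5; [0,3) fires=9
i=4 t=7 v=9: → [6,9); WM=5
i=5 t=9 v=1: → [9,12); WM=7; [3,6) fires=1
i=6 t=12 v=7: → [12,15); WM=10; [6,9) fires=9
i=7 t=6 v=5: DROP (t<10-2); WM=10
i=8 t=10 v=6: → [9,12); WM=10
i=9 t=11 v=4: → [9,12); WM=10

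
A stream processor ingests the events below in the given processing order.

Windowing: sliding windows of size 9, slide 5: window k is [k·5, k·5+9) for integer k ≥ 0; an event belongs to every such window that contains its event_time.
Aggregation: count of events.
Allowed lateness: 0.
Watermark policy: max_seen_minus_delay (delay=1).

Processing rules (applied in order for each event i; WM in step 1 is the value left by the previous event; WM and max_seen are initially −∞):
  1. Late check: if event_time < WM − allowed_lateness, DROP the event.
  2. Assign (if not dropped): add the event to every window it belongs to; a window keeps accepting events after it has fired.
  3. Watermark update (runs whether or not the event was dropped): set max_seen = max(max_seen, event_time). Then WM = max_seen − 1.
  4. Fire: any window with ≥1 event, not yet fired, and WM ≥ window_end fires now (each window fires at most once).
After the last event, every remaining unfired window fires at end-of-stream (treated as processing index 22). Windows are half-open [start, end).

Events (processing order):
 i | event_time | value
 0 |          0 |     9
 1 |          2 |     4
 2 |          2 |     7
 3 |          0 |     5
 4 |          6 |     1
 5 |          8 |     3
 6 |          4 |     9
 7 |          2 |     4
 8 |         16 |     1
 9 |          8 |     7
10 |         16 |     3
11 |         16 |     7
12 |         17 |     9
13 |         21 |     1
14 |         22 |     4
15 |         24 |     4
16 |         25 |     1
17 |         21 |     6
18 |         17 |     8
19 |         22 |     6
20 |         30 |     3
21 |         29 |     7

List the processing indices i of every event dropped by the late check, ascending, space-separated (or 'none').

3 6 7 9 17 18 19

i=0 t=0 v=9: → [0,9); WM=-1
i=1 t=2 v=4: → [0,9); WM=1
i=2 t=2 v=7: → [0,9); WM=1
i=3 t=0 v=5: DROP (t<1-0); WM=1
i=4 t=6 v=1: → [5,14),[0,9); WM=5
i=5 t=8 v=3: → [5,14),[0,9); WM=7
i=6 t=4 v=9: DROP (t<7-0); WM=7
i=7 t=2 v=4: DROP (t<7-0); WM=7
i=8 t=16 v=1: → [15,24),[10,19); WM=15; [0,9) fires=5 [5,14) fires=2
i=9 t=8 v=7: DROP (t<15-0); WM=15
i=10 t=16 v=3: → [15,24),[10,19); WM=15
i=11 t=16 v=7: → [15,24),[10,19); WM=15
i=12 t=17 v=9: → [15,24),[10,19); WM=16
i=13 t=21 v=1: → [20,29),[15,24); WM=20; [10,19) fires=4
i=14 t=22 v=4: → [20,29),[15,24); WM=21
i=15 t=24 v=4: → [20,29); WM=23
i=16 t=25 v=1: → [25,34),[20,29); WM=24; [15,24) fires=6
i=17 t=21 v=6: DROP (t<24-0); WM=24
i=18 t=17 v=8: DROP (t<24-0); WM=24
i=19 t=22 v=6: DROP (t<24-0); WM=24
i=20 t=30 v=3: → [30,39),[25,34); WM=29; [20,29) fires=4
i=21 t=29 v=7: → [25,34); WM=29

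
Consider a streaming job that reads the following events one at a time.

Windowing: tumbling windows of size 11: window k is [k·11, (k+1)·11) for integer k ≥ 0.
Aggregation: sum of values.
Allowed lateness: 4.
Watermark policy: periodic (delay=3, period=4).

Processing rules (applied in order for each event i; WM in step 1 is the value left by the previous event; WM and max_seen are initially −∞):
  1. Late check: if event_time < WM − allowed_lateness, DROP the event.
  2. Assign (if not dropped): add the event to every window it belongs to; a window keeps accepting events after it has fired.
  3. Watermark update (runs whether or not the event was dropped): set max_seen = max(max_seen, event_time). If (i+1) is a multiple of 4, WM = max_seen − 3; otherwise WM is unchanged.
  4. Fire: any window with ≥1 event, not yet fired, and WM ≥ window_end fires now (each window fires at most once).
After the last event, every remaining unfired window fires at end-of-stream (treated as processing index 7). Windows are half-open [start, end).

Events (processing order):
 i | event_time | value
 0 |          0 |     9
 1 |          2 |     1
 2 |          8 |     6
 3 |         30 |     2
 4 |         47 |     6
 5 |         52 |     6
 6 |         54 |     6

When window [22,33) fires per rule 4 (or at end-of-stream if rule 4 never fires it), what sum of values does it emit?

i=0 t=0 v=9: → [0,11); WM=−∞
i=1 t=2 v=1: → [0,11); WM=−∞
i=2 t=8 v=6: → [0,11); WM=−∞
i=3 t=30 v=2: → [22,33); WM=27; [0,11) fires=16
i=4 t=47 v=6: → [44,55); WM=27
i=5 t=52 v=6: → [44,55); WM=27
i=6 t=54 v=6: → [44,55); WM=27

2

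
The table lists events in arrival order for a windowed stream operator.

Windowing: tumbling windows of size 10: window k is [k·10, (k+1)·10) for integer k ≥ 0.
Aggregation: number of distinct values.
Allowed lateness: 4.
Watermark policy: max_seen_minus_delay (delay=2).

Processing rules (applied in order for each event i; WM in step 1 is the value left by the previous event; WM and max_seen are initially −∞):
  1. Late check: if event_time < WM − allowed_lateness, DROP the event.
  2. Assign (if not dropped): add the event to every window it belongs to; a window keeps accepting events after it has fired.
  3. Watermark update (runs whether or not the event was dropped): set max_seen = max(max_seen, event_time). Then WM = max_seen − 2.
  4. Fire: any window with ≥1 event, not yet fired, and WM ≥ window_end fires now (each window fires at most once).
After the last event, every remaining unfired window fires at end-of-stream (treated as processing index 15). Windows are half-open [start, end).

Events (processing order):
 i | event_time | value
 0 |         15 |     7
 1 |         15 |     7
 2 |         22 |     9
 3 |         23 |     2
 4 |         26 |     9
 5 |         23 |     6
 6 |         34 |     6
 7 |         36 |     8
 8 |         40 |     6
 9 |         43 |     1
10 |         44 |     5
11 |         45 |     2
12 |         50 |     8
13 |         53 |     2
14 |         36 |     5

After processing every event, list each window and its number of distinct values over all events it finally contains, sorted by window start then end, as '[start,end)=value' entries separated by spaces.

[10,20)=1 [20,30)=3 [30,40)=2 [40,50)=4 [50,60)=2

i=0 t=15 v=7: → [10,20); WM=13
i=1 t=15 v=7: → [10,20); WM=13
i=2 t=22 v=9: → [20,30); WM=20; [10,20) fires=1
i=3 t=23 v=2: → [20,30); WM=21
i=4 t=26 v=9: → [20,30); WM=24
i=5 t=23 v=6: → [20,30); WM=24
i=6 t=34 v=6: → [30,40); WM=32; [20,30) fires=3
i=7 t=36 v=8: → [30,40); WM=34
i=8 t=40 v=6: → [40,50); WM=38
i=9 t=43 v=1: → [40,50); WM=41; [30,40) fires=2
i=10 t=44 v=5: → [40,50); WM=42
i=11 t=45 v=2: → [40,50); WM=43
i=12 t=50 v=8: → [50,60); WM=48
i=13 t=53 v=2: → [50,60); WM=51; [40,50) fires=4
i=14 t=36 v=5: DROP (t<51-4); WM=51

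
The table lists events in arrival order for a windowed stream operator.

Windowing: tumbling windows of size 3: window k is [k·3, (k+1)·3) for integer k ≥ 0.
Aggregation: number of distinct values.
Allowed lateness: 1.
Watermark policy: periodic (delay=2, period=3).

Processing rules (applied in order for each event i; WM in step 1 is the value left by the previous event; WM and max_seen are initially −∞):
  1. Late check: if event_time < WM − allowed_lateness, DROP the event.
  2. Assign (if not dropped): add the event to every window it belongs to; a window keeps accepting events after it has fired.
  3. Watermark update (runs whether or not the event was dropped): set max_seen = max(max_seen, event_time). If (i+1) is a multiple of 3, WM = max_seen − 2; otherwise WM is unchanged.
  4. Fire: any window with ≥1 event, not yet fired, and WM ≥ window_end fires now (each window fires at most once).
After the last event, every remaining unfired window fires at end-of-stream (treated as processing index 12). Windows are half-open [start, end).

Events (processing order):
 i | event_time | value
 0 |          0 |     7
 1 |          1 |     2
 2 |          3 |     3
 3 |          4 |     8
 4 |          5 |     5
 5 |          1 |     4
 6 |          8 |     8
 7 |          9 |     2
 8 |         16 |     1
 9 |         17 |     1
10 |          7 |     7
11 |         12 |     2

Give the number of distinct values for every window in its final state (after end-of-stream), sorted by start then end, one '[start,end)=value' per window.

i=0 t=0 v=7: → [0,3); WM=−∞
i=1 t=1 v=2: → [0,3); WM=−∞
i=2 t=3 v=3: → [3,6); WM=1
i=3 t=4 v=8: → [3,6); WM=1
i=4 t=5 v=5: → [3,6); WM=1
i=5 t=1 v=4: → [0,3); WM=3; [0,3) fires=3
i=6 t=8 v=8: → [6,9); WM=3
i=7 t=9 v=2: → [9,12); WM=3
i=8 t=16 v=1: → [15,18); WM=14; [3,6) fires=3 [6,9) fires=1 [9,12) fires=1
i=9 t=17 v=1: → [15,18); WM=14
i=10 t=7 v=7: DROP (t<14-1); WM=14
i=11 t=12 v=2: DROP (t<14-1); WM=15

[0,3)=3 [3,6)=3 [6,9)=1 [9,12)=1 [15,18)=1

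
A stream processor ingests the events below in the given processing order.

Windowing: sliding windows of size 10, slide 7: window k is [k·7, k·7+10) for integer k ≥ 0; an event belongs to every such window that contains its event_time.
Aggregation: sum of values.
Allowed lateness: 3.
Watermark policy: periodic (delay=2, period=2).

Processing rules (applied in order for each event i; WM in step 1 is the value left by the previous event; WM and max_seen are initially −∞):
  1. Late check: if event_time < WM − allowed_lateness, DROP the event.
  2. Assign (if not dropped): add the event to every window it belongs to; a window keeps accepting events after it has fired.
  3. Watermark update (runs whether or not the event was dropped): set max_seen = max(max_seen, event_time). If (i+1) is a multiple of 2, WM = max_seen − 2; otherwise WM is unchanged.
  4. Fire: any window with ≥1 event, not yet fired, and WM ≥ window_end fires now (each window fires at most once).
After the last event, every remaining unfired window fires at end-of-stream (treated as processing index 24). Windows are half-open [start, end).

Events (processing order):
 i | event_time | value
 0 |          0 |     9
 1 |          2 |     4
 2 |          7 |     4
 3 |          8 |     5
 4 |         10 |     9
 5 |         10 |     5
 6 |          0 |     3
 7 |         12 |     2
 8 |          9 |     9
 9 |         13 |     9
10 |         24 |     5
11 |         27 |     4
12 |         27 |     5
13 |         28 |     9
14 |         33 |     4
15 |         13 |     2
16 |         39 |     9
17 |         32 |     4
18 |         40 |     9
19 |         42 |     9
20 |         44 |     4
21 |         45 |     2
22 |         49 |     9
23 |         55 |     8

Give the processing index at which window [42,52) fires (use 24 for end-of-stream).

23

i=0 t=0 v=9: → [0,10); WM=−∞
i=1 t=2 v=4: → [0,10); WM=0
i=2 t=7 v=4: → [7,17),[0,10); WM=0
i=3 t=8 v=5: → [7,17),[0,10); WM=6
i=4 t=10 v=9: → [7,17); WM=6
i=5 t=10 v=5: → [7,17); WM=8
i=6 t=0 v=3: DROP (t<8-3); WM=8
i=7 t=12 v=2: → [7,17); WM=10; [0,10) fires=22
i=8 t=9 v=9: → [7,17),[0,10); WM=10
i=9 t=13 v=9: → [7,17); WM=11
i=10 t=24 v=5: → [21,31); WM=11
i=11 t=27 v=4: → [21,31); WM=25; [7,17) fires=43
i=12 t=27 v=5: → [21,31); WM=25
i=13 t=28 v=9: → [28,38),[21,31); WM=26
i=14 t=33 v=4: → [28,38); WM=26
i=15 t=13 v=2: DROP (t<26-3); WM=31; [21,31) fires=23
i=16 t=39 v=9: → [35,45); WM=31
i=17 t=32 v=4: → [28,38); WM=37
i=18 t=40 v=9: → [35,45); WM=37
i=19 t=42 v=9: → [42,52),[35,45); WM=40; [28,38) fires=17
i=20 t=44 v=4: → [42,52),[35,45); WM=40
i=21 t=45 v=2: → [42,52); WM=43
i=22 t=49 v=9: → [49,59),[42,52); WM=43
i=23 t=55 v=8: → [49,59); WM=53; [35,45) fires=31 [42,52) fires=24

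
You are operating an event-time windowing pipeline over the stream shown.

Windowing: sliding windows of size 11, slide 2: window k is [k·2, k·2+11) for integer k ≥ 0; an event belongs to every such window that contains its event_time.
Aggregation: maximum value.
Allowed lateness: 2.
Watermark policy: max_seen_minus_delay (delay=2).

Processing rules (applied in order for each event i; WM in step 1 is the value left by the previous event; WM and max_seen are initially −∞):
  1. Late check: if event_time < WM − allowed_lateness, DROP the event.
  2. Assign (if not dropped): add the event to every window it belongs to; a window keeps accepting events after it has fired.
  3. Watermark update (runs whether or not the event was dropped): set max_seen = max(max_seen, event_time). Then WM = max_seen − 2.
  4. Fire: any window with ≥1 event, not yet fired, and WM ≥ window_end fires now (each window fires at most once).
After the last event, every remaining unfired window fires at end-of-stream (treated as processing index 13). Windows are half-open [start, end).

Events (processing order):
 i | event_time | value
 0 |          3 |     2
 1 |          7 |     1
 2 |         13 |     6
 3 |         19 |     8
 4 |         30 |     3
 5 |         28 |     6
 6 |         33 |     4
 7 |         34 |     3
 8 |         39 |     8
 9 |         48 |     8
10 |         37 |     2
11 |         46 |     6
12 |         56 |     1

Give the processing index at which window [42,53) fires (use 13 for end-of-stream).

12

i=0 t=3 v=2: → [2,13),[0,11); WM=1
i=1 t=7 v=1: → [6,17),[4,15),[2,13),[0,11); WM=5
i=2 t=13 v=6: → [12,23),[10,21),[8,19),[6,17),[4,15); WM=11; [0,11) fires=2
i=3 t=19 v=8: → [18,29),[16,27),[14,25),[12,23),[10,21); WM=17; [2,13) fires=2 [4,15) fires=6 [6,17) fires=6
i=4 t=30 v=3: → [30,41),[28,39),[26,37),[24,35),[22,33),[20,31); WM=28; [8,19) fires=6 [10,21) fires=8 [12,23) fires=8 [14,25) fires=8 [16,27) fires=8
i=5 t=28 v=6: → [28,39),[26,37),[24,35),[22,33),[20,31),[18,29); WM=28
i=6 t=33 v=4: → [32,43),[30,41),[28,39),[26,37),[24,35); WM=31; [18,29) fires=8 [20,31) fires=6
i=7 t=34 v=3: → [34,45),[32,43),[30,41),[28,39),[26,37),[24,35); WM=32
i=8 t=39 v=8: → [38,49),[36,47),[34,45),[32,43),[30,41); WM=37; [22,33) fires=6 [24,35) fires=6 [26,37) fires=6
i=9 t=48 v=8: → [48,59),[46,57),[44,55),[42,53),[40,51),[38,49); WM=46; [28,39) fires=6 [30,41) fires=8 [32,43) fires=8 [34,45) fires=8
i=10 t=37 v=2: DROP (t<46-2); WM=46
i=11 t=46 v=6: → [46,57),[44,55),[42,53),[40,51),[38,49),[36,47); WM=46
i=12 t=56 v=1: → [56,67),[54,65),[52,63),[50,61),[48,59),[46,57); WM=54; [36,47) fires=8 [38,49) fires=8 [40,51) fires=8 [42,53) fires=8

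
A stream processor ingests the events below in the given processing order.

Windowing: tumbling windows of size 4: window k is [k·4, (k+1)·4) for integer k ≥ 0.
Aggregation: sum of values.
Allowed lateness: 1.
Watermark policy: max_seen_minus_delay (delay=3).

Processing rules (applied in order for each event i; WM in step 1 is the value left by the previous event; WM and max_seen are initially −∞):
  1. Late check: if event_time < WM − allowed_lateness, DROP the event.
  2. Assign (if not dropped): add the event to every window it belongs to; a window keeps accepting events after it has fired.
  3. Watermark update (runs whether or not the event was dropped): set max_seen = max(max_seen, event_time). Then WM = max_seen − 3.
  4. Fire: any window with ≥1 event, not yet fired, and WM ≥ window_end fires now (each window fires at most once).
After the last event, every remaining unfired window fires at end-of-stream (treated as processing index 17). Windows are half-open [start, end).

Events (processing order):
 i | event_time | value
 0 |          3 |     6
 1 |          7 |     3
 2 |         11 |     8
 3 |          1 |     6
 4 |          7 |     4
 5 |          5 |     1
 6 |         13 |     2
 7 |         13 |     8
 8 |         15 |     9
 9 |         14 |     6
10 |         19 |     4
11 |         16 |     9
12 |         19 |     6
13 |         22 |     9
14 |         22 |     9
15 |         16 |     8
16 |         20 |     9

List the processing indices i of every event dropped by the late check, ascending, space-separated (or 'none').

3 5 15

i=0 t=3 v=6: → [0,4); WM=0
i=1 t=7 v=3: → [4,8); WM=4; [0,4) fires=6
i=2 t=11 v=8: → [8,12); WM=8; [4,8) fires=3
i=3 t=1 v=6: DROP (t<8-1); WM=8
i=4 t=7 v=4: → [4,8); WM=8
i=5 t=5 v=1: DROP (t<8-1); WM=8
i=6 t=13 v=2: → [12,16); WM=10
i=7 t=13 v=8: → [12,16); WM=10
i=8 t=15 v=9: → [12,16); WM=12; [8,12) fires=8
i=9 t=14 v=6: → [12,16); WM=12
i=10 t=19 v=4: → [16,20); WM=16; [12,16) fires=25
i=11 t=16 v=9: → [16,20); WM=16
i=12 t=19 v=6: → [16,20); WM=16
i=13 t=22 v=9: → [20,24); WM=19
i=14 t=22 v=9: → [20,24); WM=19
i=15 t=16 v=8: DROP (t<19-1); WM=19
i=16 t=20 v=9: → [20,24); WM=19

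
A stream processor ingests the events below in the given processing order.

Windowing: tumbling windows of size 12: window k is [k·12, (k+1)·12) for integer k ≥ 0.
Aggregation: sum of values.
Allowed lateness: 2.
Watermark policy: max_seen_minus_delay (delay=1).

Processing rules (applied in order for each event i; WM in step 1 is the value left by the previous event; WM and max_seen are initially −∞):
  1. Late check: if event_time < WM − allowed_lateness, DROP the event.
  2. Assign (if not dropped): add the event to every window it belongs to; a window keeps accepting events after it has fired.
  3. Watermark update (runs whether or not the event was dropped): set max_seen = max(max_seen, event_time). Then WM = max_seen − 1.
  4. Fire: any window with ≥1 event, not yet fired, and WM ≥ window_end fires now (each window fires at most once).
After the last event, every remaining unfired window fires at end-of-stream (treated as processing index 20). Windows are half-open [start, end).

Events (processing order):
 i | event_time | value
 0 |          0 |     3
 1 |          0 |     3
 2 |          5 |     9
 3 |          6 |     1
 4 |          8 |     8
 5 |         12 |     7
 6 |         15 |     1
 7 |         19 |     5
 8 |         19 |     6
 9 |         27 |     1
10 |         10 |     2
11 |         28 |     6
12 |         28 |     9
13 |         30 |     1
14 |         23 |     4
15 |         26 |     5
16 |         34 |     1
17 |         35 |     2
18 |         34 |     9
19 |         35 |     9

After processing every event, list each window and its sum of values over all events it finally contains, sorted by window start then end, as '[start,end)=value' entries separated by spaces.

[0,12)=24 [12,24)=19 [24,36)=38

i=0 t=0 v=3: → [0,12); WM=-1
i=1 t=0 v=3: → [0,12); WM=-1
i=2 t=5 v=9: → [0,12); WM=4
i=3 t=6 v=1: → [0,12); WM=5
i=4 t=8 v=8: → [0,12); WM=7
i=5 t=12 v=7: → [12,24); WM=11
i=6 t=15 v=1: → [12,24); WM=14; [0,12) fires=24
i=7 t=19 v=5: → [12,24); WM=18
i=8 t=19 v=6: → [12,24); WM=18
i=9 t=27 v=1: → [24,36); WM=26; [12,24) fires=19
i=10 t=10 v=2: DROP (t<26-2); WM=26
i=11 t=28 v=6: → [24,36); WM=27
i=12 t=28 v=9: → [24,36); WM=27
i=13 t=30 v=1: → [24,36); WM=29
i=14 t=23 v=4: DROP (t<29-2); WM=29
i=15 t=26 v=5: DROP (t<29-2); WM=29
i=16 t=34 v=1: → [24,36); WM=33
i=17 t=35 v=2: → [24,36); WM=34
i=18 t=34 v=9: → [24,36); WM=34
i=19 t=35 v=9: → [24,36); WM=34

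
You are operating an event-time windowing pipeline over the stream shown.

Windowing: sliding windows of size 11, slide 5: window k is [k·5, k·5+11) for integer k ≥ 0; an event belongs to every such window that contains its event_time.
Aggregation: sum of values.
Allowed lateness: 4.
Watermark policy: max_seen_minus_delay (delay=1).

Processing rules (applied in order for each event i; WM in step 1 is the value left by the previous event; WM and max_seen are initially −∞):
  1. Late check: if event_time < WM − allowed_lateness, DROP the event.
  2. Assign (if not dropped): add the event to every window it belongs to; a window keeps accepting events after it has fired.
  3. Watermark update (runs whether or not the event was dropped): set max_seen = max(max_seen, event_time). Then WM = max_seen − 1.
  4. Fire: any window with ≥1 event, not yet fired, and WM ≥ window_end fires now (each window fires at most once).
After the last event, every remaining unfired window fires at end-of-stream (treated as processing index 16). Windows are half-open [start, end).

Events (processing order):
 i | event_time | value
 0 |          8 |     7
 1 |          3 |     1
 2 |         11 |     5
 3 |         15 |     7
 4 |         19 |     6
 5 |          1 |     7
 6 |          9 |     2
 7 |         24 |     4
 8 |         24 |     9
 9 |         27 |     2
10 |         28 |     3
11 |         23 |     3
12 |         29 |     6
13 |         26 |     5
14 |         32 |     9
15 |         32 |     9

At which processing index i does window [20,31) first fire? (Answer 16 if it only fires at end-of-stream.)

i=0 t=8 v=7: → [5,16),[0,11); WM=7
i=1 t=3 v=1: → [0,11); WM=7
i=2 t=11 v=5: → [10,21),[5,16); WM=10
i=3 t=15 v=7: → [15,26),[10,21),[5,16); WM=14; [0,11) fires=8
i=4 t=19 v=6: → [15,26),[10,21); WM=18; [5,16) fires=19
i=5 t=1 v=7: DROP (t<18-4); WM=18
i=6 t=9 v=2: DROP (t<18-4); WM=18
i=7 t=24 v=4: → [20,31),[15,26); WM=23; [10,21) fires=18
i=8 t=24 v=9: → [20,31),[15,26); WM=23
i=9 t=27 v=2: → [25,36),[20,31); WM=26; [15,26) fires=26
i=10 t=28 v=3: → [25,36),[20,31); WM=27
i=11 t=23 v=3: → [20,31),[15,26); WM=27
i=12 t=29 v=6: → [25,36),[20,31); WM=28
i=13 t=26 v=5: → [25,36),[20,31); WM=28
i=14 t=32 v=9: → [30,41),[25,36); WM=31; [20,31) fires=32
i=15 t=32 v=9: → [30,41),[25,36); WM=31

14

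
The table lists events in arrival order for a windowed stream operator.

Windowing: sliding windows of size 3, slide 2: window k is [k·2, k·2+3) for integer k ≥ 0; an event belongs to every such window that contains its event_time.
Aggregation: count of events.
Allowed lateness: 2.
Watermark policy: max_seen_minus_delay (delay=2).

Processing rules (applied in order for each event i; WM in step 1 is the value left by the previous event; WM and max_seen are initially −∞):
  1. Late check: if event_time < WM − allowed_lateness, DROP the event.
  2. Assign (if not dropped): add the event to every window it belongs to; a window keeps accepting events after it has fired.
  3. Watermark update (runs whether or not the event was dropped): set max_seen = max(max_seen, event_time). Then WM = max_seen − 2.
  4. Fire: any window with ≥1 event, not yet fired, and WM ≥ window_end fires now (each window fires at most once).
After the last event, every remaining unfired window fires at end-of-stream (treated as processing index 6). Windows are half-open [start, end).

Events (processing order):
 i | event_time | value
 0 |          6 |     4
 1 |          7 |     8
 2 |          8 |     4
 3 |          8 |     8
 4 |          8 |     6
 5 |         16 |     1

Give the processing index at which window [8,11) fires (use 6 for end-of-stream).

i=0 t=6 v=4: → [6,9),[4,7); WM=4
i=1 t=7 v=8: → [6,9); WM=5
i=2 t=8 v=4: → [8,11),[6,9); WM=6
i=3 t=8 v=8: → [8,11),[6,9); WM=6
i=4 t=8 v=6: → [8,11),[6,9); WM=6
i=5 t=16 v=1: → [16,19),[14,17); WM=14; [4,7) fires=1 [6,9) fires=5 [8,11) fires=3

5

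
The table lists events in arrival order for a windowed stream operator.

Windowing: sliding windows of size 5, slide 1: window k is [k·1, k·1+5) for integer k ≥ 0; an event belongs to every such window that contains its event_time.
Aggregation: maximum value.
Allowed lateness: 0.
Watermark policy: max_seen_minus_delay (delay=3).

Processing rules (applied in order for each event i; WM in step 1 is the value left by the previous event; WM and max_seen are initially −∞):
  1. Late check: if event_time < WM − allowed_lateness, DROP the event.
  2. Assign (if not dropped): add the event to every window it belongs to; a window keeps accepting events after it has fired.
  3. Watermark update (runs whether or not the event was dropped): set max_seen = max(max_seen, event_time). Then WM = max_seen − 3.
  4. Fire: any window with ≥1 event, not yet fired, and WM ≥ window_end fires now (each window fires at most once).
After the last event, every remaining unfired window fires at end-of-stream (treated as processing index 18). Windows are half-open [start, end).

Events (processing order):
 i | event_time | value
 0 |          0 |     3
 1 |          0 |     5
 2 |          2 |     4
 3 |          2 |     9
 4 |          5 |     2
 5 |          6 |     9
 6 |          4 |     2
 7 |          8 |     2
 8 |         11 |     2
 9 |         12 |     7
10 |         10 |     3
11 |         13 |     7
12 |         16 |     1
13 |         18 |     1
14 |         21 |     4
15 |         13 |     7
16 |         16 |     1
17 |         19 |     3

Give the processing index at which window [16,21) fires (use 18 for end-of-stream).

i=0 t=0 v=3: → [0,5); WM=-3
i=1 t=0 v=5: → [0,5); WM=-3
i=2 t=2 v=4: → [2,7),[1,6),[0,5); WM=-1
i=3 t=2 v=9: → [2,7),[1,6),[0,5); WM=-1
i=4 t=5 v=2: → [5,10),[4,9),[3,8),[2,7),[1,6); WM=2
i=5 t=6 v=9: → [6,11),[5,10),[4,9),[3,8),[2,7); WM=3
i=6 t=4 v=2: → [4,9),[3,8),[2,7),[1,6),[0,5); WM=3
i=7 t=8 v=2: → [8,13),[7,12),[6,11),[5,10),[4,9); WM=5; [0,5) fires=9
i=8 t=11 v=2: → [11,16),[10,15),[9,14),[8,13),[7,12); WM=8; [1,6) fires=9 [2,7) fires=9 [3,8) fires=9
i=9 t=12 v=7: → [12,17),[11,16),[10,15),[9,14),[8,13); WM=9; [4,9) fires=9
i=10 t=10 v=3: → [10,15),[9,14),[8,13),[7,12),[6,11); WM=9
i=11 t=13 v=7: → [13,18),[12,17),[11,16),[10,15),[9,14); WM=10; [5,10) fires=9
i=12 t=16 v=1: → [16,21),[15,20),[14,19),[13,18),[12,17); WM=13; [6,11) fires=9 [7,12) fires=3 [8,13) fires=7
i=13 t=18 v=1: → [18,23),[17,22),[16,21),[15,20),[14,19); WM=15; [9,14) fires=7 [10,15) fires=7
i=14 t=21 v=4: → [21,26),[20,25),[19,24),[18,23),[17,22); WM=18; [11,16) fires=7 [12,17) fires=7 [13,18) fires=7
i=15 t=13 v=7: DROP (t<18-0); WM=18
i=16 t=16 v=1: DROP (t<18-0); WM=18
i=17 t=19 v=3: → [19,24),[18,23),[17,22),[16,21),[15,20); WM=18

18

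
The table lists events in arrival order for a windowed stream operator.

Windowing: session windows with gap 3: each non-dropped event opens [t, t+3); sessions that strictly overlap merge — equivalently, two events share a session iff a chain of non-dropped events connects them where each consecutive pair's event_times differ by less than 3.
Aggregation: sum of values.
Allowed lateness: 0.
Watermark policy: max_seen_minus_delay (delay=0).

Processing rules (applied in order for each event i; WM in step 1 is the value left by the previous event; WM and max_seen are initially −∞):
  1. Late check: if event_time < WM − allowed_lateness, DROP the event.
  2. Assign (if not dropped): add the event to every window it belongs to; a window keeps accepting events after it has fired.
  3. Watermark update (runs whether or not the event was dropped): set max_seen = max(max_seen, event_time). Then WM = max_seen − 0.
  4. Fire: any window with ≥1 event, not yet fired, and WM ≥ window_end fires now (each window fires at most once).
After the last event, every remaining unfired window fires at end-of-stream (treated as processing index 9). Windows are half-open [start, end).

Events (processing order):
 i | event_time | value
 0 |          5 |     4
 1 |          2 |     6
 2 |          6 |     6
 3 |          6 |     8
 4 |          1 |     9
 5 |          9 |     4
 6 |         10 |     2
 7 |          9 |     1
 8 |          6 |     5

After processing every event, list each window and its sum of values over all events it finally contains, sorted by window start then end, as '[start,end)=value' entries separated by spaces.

i=0 t=5 v=4: → [5,8); WM=5
i=1 t=2 v=6: DROP (t<5-0); WM=5
i=2 t=6 v=6: → [5,9); WM=6
i=3 t=6 v=8: → [5,9); WM=6
i=4 t=1 v=9: DROP (t<6-0); WM=6
i=5 t=9 v=4: → [9,12); WM=9
i=6 t=10 v=2: → [9,13); WM=10
i=7 t=9 v=1: DROP (t<10-0); WM=10
i=8 t=6 v=5: DROP (t<10-0); WM=10

[5,9)=18 [9,13)=6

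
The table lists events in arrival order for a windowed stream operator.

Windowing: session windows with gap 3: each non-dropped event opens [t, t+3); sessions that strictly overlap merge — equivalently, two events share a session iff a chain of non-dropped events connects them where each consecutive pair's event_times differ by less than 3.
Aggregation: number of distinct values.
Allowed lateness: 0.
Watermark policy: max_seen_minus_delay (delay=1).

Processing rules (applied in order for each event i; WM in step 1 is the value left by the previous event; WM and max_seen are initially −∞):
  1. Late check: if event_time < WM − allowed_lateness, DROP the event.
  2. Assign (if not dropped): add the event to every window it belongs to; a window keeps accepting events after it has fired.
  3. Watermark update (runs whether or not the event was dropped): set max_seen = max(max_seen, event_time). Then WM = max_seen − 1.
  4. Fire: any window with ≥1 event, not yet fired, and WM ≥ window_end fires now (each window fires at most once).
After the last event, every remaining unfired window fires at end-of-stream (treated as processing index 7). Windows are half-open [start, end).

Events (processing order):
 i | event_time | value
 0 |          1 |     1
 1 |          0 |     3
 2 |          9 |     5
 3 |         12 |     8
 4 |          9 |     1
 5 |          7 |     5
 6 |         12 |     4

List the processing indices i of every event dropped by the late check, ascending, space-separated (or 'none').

i=0 t=1 v=1: → [1,4); WM=0
i=1 t=0 v=3: → [0,4); WM=0
i=2 t=9 v=5: → [9,12); WM=8
i=3 t=12 v=8: → [12,15); WM=11
i=4 t=9 v=1: DROP (t<11-0); WM=11
i=5 t=7 v=5: DROP (t<11-0); WM=11
i=6 t=12 v=4: → [12,15); WM=11

4 5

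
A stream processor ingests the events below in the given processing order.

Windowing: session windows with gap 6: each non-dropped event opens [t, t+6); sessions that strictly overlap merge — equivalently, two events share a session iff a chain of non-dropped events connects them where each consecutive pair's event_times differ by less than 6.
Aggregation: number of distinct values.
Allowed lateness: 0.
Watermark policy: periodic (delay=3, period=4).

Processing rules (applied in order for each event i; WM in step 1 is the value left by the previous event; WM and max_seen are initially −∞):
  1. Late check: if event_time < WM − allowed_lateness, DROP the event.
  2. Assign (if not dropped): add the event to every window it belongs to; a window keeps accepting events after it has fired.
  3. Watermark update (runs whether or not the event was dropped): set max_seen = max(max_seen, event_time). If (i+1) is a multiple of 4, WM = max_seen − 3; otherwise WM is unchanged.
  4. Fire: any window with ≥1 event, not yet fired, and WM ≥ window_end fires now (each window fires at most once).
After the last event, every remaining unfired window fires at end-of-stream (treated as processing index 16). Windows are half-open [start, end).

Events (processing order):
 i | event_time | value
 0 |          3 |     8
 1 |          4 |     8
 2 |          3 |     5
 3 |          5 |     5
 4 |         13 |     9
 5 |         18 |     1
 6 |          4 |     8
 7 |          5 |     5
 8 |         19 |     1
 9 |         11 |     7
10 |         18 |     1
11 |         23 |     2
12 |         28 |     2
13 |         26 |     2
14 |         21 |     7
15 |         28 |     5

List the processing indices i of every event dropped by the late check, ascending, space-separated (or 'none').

9

i=0 t=3 v=8: → [3,9); WM=−∞
i=1 t=4 v=8: → [3,10); WM=−∞
i=2 t=3 v=5: → [3,10); WM=−∞
i=3 t=5 v=5: → [3,11); WM=2
i=4 t=13 v=9: → [13,19); WM=2
i=5 t=18 v=1: → [13,24); WM=2
i=6 t=4 v=8: → [3,11); WM=2
i=7 t=5 v=5: → [3,11); WM=15
i=8 t=19 v=1: → [13,25); WM=15
i=9 t=11 v=7: DROP (t<15-0); WM=15
i=10 t=18 v=1: → [13,25); WM=15
i=11 t=23 v=2: → [13,29); WM=20
i=12 t=28 v=2: → [13,34); WM=20
i=13 t=26 v=2: → [13,34); WM=20
i=14 t=21 v=7: → [13,34); WM=20
i=15 t=28 v=5: → [13,34); WM=25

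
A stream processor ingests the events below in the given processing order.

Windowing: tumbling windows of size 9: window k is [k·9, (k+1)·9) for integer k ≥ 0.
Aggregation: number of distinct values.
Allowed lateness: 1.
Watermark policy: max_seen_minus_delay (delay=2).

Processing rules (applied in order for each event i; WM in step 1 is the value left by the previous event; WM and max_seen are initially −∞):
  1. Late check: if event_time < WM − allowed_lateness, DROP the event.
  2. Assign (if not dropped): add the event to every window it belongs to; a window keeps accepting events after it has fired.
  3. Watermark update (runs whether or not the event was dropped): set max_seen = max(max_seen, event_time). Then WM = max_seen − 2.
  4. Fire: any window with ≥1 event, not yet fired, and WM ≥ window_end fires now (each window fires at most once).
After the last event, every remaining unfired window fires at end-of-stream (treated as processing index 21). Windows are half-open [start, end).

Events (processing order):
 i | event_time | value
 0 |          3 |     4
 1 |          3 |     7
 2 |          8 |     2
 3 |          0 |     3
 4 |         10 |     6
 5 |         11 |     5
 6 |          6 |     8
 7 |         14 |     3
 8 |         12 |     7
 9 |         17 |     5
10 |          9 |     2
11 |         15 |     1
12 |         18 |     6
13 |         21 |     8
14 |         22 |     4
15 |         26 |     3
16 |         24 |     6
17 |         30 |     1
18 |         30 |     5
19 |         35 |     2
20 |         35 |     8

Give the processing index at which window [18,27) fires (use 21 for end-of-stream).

17

i=0 t=3 v=4: → [0,9); WM=1
i=1 t=3 v=7: → [0,9); WM=1
i=2 t=8 v=2: → [0,9); WM=6
i=3 t=0 v=3: DROP (t<6-1); WM=6
i=4 t=10 v=6: → [9,18); WM=8
i=5 t=11 v=5: → [9,18); WM=9; [0,9) fires=3
i=6 t=6 v=8: DROP (t<9-1); WM=9
i=7 t=14 v=3: → [9,18); WM=12
i=8 t=12 v=7: → [9,18); WM=12
i=9 t=17 v=5: → [9,18); WM=15
i=10 t=9 v=2: DROP (t<15-1); WM=15
i=11 t=15 v=1: → [9,18); WM=15
i=12 t=18 v=6: → [18,27); WM=16
i=13 t=21 v=8: → [18,27); WM=19; [9,18) fires=5
i=14 t=22 v=4: → [18,27); WM=20
i=15 t=26 v=3: → [18,27); WM=24
i=16 t=24 v=6: → [18,27); WM=24
i=17 t=30 v=1: → [27,36); WM=28; [18,27) fires=4
i=18 t=30 v=5: → [27,36); WM=28
i=19 t=35 v=2: → [27,36); WM=33
i=20 t=35 v=8: → [27,36); WM=33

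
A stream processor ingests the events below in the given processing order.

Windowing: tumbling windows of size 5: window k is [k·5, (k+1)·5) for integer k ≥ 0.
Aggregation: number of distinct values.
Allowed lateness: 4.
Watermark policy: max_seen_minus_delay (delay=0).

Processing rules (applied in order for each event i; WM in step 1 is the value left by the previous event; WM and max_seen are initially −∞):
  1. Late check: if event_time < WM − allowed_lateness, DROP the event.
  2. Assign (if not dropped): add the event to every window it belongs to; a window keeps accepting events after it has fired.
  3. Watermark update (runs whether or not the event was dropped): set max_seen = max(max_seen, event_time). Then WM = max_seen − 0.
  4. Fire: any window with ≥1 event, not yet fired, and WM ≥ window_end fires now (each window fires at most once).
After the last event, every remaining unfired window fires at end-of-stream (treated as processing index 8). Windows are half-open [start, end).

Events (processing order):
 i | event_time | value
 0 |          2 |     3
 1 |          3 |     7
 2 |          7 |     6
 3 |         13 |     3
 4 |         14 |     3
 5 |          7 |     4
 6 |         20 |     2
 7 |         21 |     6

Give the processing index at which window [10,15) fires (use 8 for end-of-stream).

6

i=0 t=2 v=3: → [0,5); WM=2
i=1 t=3 v=7: → [0,5); WM=3
i=2 t=7 v=6: → [5,10); WM=7; [0,5) fires=2
i=3 t=13 v=3: → [10,15); WM=13; [5,10) fires=1
i=4 t=14 v=3: → [10,15); WM=14
i=5 t=7 v=4: DROP (t<14-4); WM=14
i=6 t=20 v=2: → [20,25); WM=20; [10,15) fires=1
i=7 t=21 v=6: → [20,25); WM=21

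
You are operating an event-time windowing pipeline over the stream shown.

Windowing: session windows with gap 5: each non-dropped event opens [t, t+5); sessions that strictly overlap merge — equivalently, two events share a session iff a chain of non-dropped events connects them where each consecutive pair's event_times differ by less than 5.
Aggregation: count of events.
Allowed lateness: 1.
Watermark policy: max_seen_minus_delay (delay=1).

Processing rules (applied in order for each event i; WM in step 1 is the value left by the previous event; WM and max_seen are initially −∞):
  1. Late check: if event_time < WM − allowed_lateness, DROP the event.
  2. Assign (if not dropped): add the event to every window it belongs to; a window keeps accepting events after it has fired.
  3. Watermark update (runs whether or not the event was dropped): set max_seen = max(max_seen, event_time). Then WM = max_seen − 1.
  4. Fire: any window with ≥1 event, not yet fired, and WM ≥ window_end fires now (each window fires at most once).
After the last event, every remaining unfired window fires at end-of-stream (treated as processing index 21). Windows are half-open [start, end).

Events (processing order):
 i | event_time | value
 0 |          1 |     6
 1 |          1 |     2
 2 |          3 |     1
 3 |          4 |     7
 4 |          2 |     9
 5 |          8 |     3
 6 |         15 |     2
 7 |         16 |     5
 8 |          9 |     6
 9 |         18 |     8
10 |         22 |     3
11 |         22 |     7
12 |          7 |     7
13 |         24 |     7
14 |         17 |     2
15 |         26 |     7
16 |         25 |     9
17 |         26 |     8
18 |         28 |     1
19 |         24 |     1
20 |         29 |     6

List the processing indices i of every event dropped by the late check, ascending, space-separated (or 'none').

i=0 t=1 v=6: → [1,6); WM=0
i=1 t=1 v=2: → [1,6); WM=0
i=2 t=3 v=1: → [1,8); WM=2
i=3 t=4 v=7: → [1,9); WM=3
i=4 t=2 v=9: → [1,9); WM=3
i=5 t=8 v=3: → [1,13); WM=7
i=6 t=15 v=2: → [15,20); WM=14
i=7 t=16 v=5: → [15,21); WM=15
i=8 t=9 v=6: DROP (t<15-1); WM=15
i=9 t=18 v=8: → [15,23); WM=17
i=10 t=22 v=3: → [15,27); WM=21
i=11 t=22 v=7: → [15,27); WM=21
i=12 t=7 v=7: DROP (t<21-1); WM=21
i=13 t=24 v=7: → [15,29); WM=23
i=14 t=17 v=2: DROP (t<23-1); WM=23
i=15 t=26 v=7: → [15,31); WM=25
i=16 t=25 v=9: → [15,31); WM=25
i=17 t=26 v=8: → [15,31); WM=25
i=18 t=28 v=1: → [15,33); WM=27
i=19 t=24 v=1: DROP (t<27-1); WM=27
i=20 t=29 v=6: → [15,34); WM=28

8 12 14 19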